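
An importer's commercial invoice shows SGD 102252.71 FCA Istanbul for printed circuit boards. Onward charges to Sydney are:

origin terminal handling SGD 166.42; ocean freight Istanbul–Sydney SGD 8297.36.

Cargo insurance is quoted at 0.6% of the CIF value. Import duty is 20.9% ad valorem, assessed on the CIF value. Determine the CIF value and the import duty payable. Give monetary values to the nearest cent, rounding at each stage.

CIF value: SGD 111384.80; import duty: SGD 23279.42

Let C be the CIF value. C = FCA price + pre-shipment costs + freight + 0.6% × C
C − 0.6% × C = 102252.71 + 166.42 + 8297.36
0.994 × C = 110716.49
C = 110716.49 / 0.994 = 111384.80
Insurance premium = 0.6% × 111384.80 = 668.31
Import duty = 111384.80 × 20.9% = 23279.42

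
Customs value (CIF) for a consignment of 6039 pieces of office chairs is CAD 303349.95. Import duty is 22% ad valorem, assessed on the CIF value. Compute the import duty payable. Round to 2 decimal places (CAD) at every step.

Import duty: CAD 66736.99

Import duty = 303349.95 × 22% = 66736.99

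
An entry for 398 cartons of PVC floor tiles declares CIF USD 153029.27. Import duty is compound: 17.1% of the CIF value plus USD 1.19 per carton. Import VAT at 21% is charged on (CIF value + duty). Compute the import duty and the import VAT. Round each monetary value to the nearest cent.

Import duty: USD 26641.63; import VAT: USD 37730.89

Ad valorem component: 153029.27 × 17.1% = 26168.01
Specific component: 398 × 1.19 = 473.62
Import duty = 26168.01 + 473.62 = 26641.63
VAT base = CIF + duty = 153029.27 + 26641.63 = 179670.90
Import VAT = 179670.90 × 21% = 37730.89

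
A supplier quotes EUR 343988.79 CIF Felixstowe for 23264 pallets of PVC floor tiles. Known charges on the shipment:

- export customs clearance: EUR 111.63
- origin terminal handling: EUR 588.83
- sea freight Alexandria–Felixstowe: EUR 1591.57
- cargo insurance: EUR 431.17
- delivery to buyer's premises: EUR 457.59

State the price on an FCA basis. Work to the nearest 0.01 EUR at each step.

FCA price: EUR 341377.22

Not relevant to the conversion: export clearance — on the seller under both CIF and FCA; already in the CIF price and stays in the FCA price. delivery — on the buyer under both terms; not part of either seller's price.
From CIF to FCA, the seller no longer bears: origin terminal, freight, insurance.
FCA price = 343988.79 − 588.83 − 1591.57 − 431.17 = 341377.22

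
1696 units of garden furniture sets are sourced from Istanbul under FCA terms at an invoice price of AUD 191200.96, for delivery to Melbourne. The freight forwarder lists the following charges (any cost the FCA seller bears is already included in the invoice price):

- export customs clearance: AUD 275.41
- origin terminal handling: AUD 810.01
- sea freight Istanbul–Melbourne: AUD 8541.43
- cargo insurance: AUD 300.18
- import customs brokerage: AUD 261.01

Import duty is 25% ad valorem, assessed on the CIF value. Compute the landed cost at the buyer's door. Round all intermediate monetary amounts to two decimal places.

FCA: the seller delivers export-cleared goods to the carrier; the buyer bears costs from that point.
Already in the invoice (seller's account under FCA): export clearance — exclude.
CIF value = FCA price + origin terminal + freight + insurance = 191200.96 + 810.01 + 8541.43 + 300.18 = 200852.58
Import duty = 200852.58 × 25% = 50213.15
Buyer bears: origin terminal 810.01 + freight 8541.43 + insurance 300.18 + brokerage 261.01 + duty 50213.15 = 60125.78
Landed cost = invoice 191200.96 + 60125.78 = 251326.74

Total landed cost: AUD 251326.74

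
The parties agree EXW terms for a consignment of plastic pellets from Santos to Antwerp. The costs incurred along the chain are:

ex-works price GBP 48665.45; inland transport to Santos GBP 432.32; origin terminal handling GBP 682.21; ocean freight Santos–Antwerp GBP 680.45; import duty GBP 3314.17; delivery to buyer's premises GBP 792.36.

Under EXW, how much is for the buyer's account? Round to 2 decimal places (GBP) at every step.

Buyer's account: GBP 5901.51

EXW: the seller makes goods available at their premises; the buyer bears all onward costs.
Seller's account: goods 48665.45 = 48665.45
Buyer's account: inland to port 432.32 + origin terminal 682.21 + freight 680.45 + duty 3314.17 + delivery 792.36 = 5901.51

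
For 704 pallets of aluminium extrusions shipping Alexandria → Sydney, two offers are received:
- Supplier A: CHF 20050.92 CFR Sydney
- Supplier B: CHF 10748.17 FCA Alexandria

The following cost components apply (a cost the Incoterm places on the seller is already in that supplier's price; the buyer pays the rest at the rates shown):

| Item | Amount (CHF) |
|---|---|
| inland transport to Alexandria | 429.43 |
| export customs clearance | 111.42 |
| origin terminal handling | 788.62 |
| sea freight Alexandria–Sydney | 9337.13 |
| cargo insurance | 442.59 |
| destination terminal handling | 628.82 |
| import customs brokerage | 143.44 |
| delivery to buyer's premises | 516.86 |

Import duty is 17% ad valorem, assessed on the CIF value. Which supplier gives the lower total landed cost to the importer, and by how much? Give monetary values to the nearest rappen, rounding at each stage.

Supplier A (CFR):
CIF value = CFR price + insurance = 20050.92 + 442.59 = 20493.51
Import duty = 20493.51 × 17% = 3483.90
Buyer bears (A): 442.59 + 628.82 + 143.44 + 516.86 = 1731.71
Landed cost (A) = invoice 20050.92 + 1731.71 + duty 3483.90 = 25266.53
Supplier B (FCA):
CIF value = FCA price + origin terminal + freight + insurance = 10748.17 + 788.62 + 9337.13 + 442.59 = 21316.51
Import duty = 21316.51 × 17% = 3623.81
Buyer bears (B): 788.62 + 9337.13 + 442.59 + 628.82 + 143.44 + 516.86 = 11857.46
Landed cost (B) = invoice 10748.17 + 11857.46 + duty 3623.81 = 26229.44
Difference = |25266.53 − 26229.44| = 962.91

Supplier A is cheaper by CHF 962.91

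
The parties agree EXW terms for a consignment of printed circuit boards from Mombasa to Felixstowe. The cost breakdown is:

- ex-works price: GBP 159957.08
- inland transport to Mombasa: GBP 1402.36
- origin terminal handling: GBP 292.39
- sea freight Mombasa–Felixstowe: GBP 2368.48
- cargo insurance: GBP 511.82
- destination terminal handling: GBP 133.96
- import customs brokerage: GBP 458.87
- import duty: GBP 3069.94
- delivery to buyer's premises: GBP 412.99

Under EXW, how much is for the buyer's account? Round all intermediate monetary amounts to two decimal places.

Buyer's account: GBP 8650.81

EXW: the seller makes goods available at their premises; the buyer bears all onward costs.
Seller's account: goods 159957.08 = 159957.08
Buyer's account: inland to port 1402.36 + origin terminal 292.39 + freight 2368.48 + insurance 511.82 + destination terminal 133.96 + brokerage 458.87 + duty 3069.94 + delivery 412.99 = 8650.81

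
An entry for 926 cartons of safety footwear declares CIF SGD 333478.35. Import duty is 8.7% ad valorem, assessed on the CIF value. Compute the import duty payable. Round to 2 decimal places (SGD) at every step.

Import duty: SGD 29012.62

Import duty = 333478.35 × 8.7% = 29012.62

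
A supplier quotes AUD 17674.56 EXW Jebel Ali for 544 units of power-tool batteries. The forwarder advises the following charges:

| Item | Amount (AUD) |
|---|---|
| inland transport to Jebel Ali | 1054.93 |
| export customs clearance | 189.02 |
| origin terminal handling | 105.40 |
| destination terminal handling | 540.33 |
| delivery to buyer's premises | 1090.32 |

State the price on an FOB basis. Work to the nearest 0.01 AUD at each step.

Not relevant to the conversion: destination terminal, delivery — on the buyer under both terms; not part of either seller's price.
From EXW to FOB, the seller additionally bears: inland to port, export clearance, origin terminal.
FOB price = 17674.56 + 1054.93 + 189.02 + 105.40 = 19023.91

FOB price: AUD 19023.91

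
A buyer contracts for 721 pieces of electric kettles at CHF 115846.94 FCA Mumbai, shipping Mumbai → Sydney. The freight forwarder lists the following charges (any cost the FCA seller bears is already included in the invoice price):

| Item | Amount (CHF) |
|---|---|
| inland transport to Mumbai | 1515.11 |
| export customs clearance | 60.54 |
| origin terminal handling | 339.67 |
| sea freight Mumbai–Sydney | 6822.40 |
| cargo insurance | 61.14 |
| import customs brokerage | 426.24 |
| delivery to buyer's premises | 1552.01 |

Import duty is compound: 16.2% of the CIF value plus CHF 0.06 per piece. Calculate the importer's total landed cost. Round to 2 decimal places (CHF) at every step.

Total landed cost: CHF 145029.02

FCA: the seller delivers export-cleared goods to the carrier; the buyer bears costs from that point.
Already in the invoice (seller's account under FCA): inland to port, export clearance — exclude.
CIF value = FCA price + origin terminal + freight + insurance = 115846.94 + 339.67 + 6822.40 + 61.14 = 123070.15
Ad valorem component: 123070.15 × 16.2% = 19937.36
Specific component: 721 × 0.06 = 43.26
Import duty = 19937.36 + 43.26 = 19980.62
Buyer bears: origin terminal 339.67 + freight 6822.40 + insurance 61.14 + brokerage 426.24 + delivery 1552.01 + duty 19980.62 = 29182.08
Landed cost = invoice 115846.94 + 29182.08 = 145029.02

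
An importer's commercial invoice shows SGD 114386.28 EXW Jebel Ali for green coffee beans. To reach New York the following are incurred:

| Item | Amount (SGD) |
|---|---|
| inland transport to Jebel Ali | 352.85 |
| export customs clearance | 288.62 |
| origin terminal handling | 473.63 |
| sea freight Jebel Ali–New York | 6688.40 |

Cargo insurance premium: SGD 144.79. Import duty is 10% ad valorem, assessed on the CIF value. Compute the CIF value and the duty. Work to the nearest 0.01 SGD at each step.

CIF = EXW price + pre-shipment costs + freight + insurance
CIF = 114386.28 + 352.85 + 288.62 + 473.63 + 6688.40 + 144.79 = 122334.57
Import duty = 122334.57 × 10% = 12233.46

CIF value: SGD 122334.57; import duty: SGD 12233.46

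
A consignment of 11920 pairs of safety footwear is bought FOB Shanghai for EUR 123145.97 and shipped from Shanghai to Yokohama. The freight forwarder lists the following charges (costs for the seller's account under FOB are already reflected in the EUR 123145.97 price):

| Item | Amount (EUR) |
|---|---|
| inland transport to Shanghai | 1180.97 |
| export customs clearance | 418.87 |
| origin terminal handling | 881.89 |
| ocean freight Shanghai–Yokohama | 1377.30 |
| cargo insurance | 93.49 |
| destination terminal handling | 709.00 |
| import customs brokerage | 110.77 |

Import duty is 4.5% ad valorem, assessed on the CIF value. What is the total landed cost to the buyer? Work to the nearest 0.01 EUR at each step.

FOB: the seller bears costs until goods are on board at the origin port; the buyer bears freight, insurance and all costs thereafter.
Already in the invoice (seller's account under FOB): inland to port, export clearance, origin terminal — exclude.
CIF value = FOB price + freight + insurance = 123145.97 + 1377.30 + 93.49 = 124616.76
Import duty = 124616.76 × 4.5% = 5607.75
Buyer bears: freight 1377.30 + insurance 93.49 + destination terminal 709.00 + brokerage 110.77 + duty 5607.75 = 7898.31
Landed cost = invoice 123145.97 + 7898.31 = 131044.28

Total landed cost: EUR 131044.28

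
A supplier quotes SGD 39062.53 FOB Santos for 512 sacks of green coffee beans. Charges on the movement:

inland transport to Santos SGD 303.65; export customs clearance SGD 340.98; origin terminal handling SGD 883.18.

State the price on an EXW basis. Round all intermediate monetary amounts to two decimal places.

From FOB to EXW, the seller no longer bears: inland to port, export clearance, origin terminal.
EXW price = 39062.53 − 303.65 − 340.98 − 883.18 = 37534.72

EXW price: SGD 37534.72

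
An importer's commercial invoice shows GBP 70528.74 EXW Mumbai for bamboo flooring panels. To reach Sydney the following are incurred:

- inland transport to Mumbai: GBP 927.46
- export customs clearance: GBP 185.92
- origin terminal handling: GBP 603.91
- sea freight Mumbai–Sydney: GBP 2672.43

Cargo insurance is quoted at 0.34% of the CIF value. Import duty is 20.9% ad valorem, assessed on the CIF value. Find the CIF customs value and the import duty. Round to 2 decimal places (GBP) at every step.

Let C be the CIF value. C = EXW price + pre-shipment costs + freight + 0.34% × C
C − 0.34% × C = 70528.74 + 927.46 + 185.92 + 603.91 + 2672.43
0.9966 × C = 74918.46
C = 74918.46 / 0.9966 = 75174.05
Insurance premium = 0.34% × 75174.05 = 255.59
Import duty = 75174.05 × 20.9% = 15711.38

CIF value: GBP 75174.05; import duty: GBP 15711.38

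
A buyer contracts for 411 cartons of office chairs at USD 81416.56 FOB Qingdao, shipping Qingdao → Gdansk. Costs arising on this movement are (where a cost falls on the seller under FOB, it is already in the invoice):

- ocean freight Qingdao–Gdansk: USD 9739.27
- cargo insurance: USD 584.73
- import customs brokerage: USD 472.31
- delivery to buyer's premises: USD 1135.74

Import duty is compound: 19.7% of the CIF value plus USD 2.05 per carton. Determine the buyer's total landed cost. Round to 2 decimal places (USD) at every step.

FOB: the seller bears costs until goods are on board at the origin port; the buyer bears freight, insurance and all costs thereafter.
CIF value = FOB price + freight + insurance = 81416.56 + 9739.27 + 584.73 = 91740.56
Ad valorem component: 91740.56 × 19.7% = 18072.89
Specific component: 411 × 2.05 = 842.55
Import duty = 18072.89 + 842.55 = 18915.44
Buyer bears: freight 9739.27 + insurance 584.73 + brokerage 472.31 + delivery 1135.74 + duty 18915.44 = 30847.49
Landed cost = invoice 81416.56 + 30847.49 = 112264.05

Total landed cost: USD 112264.05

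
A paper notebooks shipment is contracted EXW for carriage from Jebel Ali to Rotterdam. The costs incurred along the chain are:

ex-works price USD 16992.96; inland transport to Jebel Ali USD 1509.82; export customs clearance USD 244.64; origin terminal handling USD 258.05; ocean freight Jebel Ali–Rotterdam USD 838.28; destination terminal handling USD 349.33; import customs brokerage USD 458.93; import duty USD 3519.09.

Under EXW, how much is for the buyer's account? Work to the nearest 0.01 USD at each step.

Buyer's account: USD 7178.14

EXW: the seller makes goods available at their premises; the buyer bears all onward costs.
Seller's account: goods 16992.96 = 16992.96
Buyer's account: inland to port 1509.82 + export clearance 244.64 + origin terminal 258.05 + freight 838.28 + destination terminal 349.33 + brokerage 458.93 + duty 3519.09 = 7178.14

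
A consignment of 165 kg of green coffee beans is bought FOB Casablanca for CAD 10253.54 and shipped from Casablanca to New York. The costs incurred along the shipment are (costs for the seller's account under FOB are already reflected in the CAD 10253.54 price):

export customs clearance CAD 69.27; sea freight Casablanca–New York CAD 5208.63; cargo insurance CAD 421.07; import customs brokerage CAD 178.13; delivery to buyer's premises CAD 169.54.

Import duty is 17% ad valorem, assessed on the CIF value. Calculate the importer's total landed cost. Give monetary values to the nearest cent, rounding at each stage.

FOB: the seller bears costs until goods are on board at the origin port; the buyer bears freight, insurance and all costs thereafter.
Already in the invoice (seller's account under FOB): export clearance — exclude.
CIF value = FOB price + freight + insurance = 10253.54 + 5208.63 + 421.07 = 15883.24
Import duty = 15883.24 × 17% = 2700.15
Buyer bears: freight 5208.63 + insurance 421.07 + brokerage 178.13 + delivery 169.54 + duty 2700.15 = 8677.52
Landed cost = invoice 10253.54 + 8677.52 = 18931.06

Total landed cost: CAD 18931.06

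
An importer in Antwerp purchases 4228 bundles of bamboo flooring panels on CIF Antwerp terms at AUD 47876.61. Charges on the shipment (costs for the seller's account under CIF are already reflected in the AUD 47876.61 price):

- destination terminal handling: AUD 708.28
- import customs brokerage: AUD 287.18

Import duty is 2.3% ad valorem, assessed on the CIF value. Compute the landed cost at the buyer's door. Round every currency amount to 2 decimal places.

Total landed cost: AUD 49973.23

CIF: the seller pays costs through ocean freight and marine insurance to the destination port.
The CIF price already equals the CIF value: 47876.61
Import duty = 47876.61 × 2.3% = 1101.16
Buyer bears: destination terminal 708.28 + brokerage 287.18 + duty 1101.16 = 2096.62
Landed cost = invoice 47876.61 + 2096.62 = 49973.23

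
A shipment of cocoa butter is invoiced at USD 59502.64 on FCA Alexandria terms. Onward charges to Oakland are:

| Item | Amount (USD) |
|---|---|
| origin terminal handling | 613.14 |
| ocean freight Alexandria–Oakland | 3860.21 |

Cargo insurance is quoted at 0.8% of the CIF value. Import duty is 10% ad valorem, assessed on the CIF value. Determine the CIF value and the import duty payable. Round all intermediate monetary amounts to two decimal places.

Let C be the CIF value. C = FCA price + pre-shipment costs + freight + 0.8% × C
C − 0.8% × C = 59502.64 + 613.14 + 3860.21
0.992 × C = 63975.99
C = 63975.99 / 0.992 = 64491.93
Insurance premium = 0.8% × 64491.93 = 515.94
Import duty = 64491.93 × 10% = 6449.19

CIF value: USD 64491.93; import duty: USD 6449.19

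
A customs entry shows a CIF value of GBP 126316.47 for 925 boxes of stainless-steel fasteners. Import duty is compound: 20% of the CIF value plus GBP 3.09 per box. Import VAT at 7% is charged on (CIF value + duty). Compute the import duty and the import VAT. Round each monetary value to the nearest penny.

Import duty: GBP 28121.54; import VAT: GBP 10810.66

Ad valorem component: 126316.47 × 20% = 25263.29
Specific component: 925 × 3.09 = 2858.25
Import duty = 25263.29 + 2858.25 = 28121.54
VAT base = CIF + duty = 126316.47 + 28121.54 = 154438.01
Import VAT = 154438.01 × 7% = 10810.66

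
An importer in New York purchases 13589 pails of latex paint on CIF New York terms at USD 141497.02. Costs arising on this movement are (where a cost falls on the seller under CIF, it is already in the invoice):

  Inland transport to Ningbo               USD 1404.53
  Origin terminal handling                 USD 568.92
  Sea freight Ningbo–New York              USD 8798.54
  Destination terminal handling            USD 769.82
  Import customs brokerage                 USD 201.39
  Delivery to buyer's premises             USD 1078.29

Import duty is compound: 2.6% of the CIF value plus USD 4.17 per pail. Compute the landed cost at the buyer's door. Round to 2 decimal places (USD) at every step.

CIF: the seller pays costs through ocean freight and marine insurance to the destination port.
Already in the invoice (seller's account under CIF): inland to port, origin terminal, freight — exclude.
The CIF price already equals the CIF value: 141497.02
Ad valorem component: 141497.02 × 2.6% = 3678.92
Specific component: 13589 × 4.17 = 56666.13
Import duty = 3678.92 + 56666.13 = 60345.05
Buyer bears: destination terminal 769.82 + brokerage 201.39 + delivery 1078.29 + duty 60345.05 = 62394.55
Landed cost = invoice 141497.02 + 62394.55 = 203891.57

Total landed cost: USD 203891.57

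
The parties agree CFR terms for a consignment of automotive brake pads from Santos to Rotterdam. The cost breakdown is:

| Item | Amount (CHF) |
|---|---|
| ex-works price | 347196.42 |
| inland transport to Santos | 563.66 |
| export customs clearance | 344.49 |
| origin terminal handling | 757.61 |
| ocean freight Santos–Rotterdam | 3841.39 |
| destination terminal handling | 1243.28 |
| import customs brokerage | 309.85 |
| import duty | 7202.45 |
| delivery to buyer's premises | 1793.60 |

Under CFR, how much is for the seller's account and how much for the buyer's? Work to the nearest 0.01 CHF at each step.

Seller: CHF 352703.57; buyer: CHF 10549.18

CFR: the seller pays costs through ocean freight to the destination port, but not insurance.
Seller's account: goods 347196.42 + inland to port 563.66 + export clearance 344.49 + origin terminal 757.61 + freight 3841.39 = 352703.57
Buyer's account: destination terminal 1243.28 + brokerage 309.85 + duty 7202.45 + delivery 1793.60 = 10549.18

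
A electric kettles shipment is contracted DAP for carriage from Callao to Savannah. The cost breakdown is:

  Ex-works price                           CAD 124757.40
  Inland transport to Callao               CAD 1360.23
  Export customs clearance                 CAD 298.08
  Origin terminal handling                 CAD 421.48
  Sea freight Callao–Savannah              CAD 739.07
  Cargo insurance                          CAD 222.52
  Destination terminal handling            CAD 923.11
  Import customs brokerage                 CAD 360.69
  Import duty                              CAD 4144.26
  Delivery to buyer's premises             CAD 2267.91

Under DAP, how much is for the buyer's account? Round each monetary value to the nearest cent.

Buyer's account: CAD 4504.95

DAP: the seller bears all costs to the named destination except import duty and clearance.
Seller's account: goods 124757.40 + inland to port 1360.23 + export clearance 298.08 + origin terminal 421.48 + freight 739.07 + insurance 222.52 + destination terminal 923.11 + delivery 2267.91 = 130989.80
Buyer's account: brokerage 360.69 + duty 4144.26 = 4504.95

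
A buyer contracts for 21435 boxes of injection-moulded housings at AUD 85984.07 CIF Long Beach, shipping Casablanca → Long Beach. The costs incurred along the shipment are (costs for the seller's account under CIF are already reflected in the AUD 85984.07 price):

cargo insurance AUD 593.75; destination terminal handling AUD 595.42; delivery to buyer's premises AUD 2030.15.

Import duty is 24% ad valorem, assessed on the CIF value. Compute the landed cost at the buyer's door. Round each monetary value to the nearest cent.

Total landed cost: AUD 109245.82

CIF: the seller pays costs through ocean freight and marine insurance to the destination port.
Already in the invoice (seller's account under CIF): insurance — exclude.
The CIF price already equals the CIF value: 85984.07
Import duty = 85984.07 × 24% = 20636.18
Buyer bears: destination terminal 595.42 + delivery 2030.15 + duty 20636.18 = 23261.75
Landed cost = invoice 85984.07 + 23261.75 = 109245.82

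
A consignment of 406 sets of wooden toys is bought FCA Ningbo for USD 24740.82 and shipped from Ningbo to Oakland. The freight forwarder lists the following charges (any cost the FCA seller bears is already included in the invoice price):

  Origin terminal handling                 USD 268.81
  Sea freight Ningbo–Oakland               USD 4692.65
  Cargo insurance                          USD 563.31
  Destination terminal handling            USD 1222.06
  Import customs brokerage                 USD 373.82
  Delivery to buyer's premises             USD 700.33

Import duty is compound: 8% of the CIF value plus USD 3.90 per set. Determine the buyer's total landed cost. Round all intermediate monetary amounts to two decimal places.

Total landed cost: USD 36566.45

FCA: the seller delivers export-cleared goods to the carrier; the buyer bears costs from that point.
CIF value = FCA price + origin terminal + freight + insurance = 24740.82 + 268.81 + 4692.65 + 563.31 = 30265.59
Ad valorem component: 30265.59 × 8% = 2421.25
Specific component: 406 × 3.90 = 1583.40
Import duty = 2421.25 + 1583.40 = 4004.65
Buyer bears: origin terminal 268.81 + freight 4692.65 + insurance 563.31 + destination terminal 1222.06 + brokerage 373.82 + delivery 700.33 + duty 4004.65 = 11825.63
Landed cost = invoice 24740.82 + 11825.63 = 36566.45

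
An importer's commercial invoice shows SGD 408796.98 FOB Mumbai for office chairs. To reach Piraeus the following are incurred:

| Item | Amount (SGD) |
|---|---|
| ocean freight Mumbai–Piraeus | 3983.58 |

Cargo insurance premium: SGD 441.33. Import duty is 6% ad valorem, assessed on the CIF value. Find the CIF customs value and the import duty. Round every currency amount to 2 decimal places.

CIF value: SGD 413221.89; import duty: SGD 24793.31

CIF = FOB price + freight + insurance
CIF = 408796.98 + 3983.58 + 441.33 = 413221.89
Import duty = 413221.89 × 6% = 24793.31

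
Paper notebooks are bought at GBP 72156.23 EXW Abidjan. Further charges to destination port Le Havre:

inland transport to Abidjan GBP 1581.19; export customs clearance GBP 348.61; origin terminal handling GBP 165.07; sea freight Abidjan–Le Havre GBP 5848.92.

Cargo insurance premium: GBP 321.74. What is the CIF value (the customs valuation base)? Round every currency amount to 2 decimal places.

CIF = EXW price + pre-shipment costs + freight + insurance
CIF = 72156.23 + 1581.19 + 348.61 + 165.07 + 5848.92 + 321.74 = 80421.76

CIF value: GBP 80421.76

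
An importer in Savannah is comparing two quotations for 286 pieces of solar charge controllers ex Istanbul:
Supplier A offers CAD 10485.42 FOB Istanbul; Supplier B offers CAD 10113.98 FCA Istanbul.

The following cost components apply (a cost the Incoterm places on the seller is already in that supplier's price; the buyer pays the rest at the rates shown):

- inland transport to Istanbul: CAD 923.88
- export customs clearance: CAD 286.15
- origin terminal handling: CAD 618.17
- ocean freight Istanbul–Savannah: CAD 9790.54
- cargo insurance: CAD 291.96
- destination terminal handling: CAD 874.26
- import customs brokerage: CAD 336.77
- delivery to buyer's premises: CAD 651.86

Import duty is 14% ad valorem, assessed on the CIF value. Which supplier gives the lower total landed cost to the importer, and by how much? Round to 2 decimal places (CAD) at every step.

Supplier A (FOB):
CIF value = FOB price + freight + insurance = 10485.42 + 9790.54 + 291.96 = 20567.92
Import duty = 20567.92 × 14% = 2879.51
Buyer bears (A): 9790.54 + 291.96 + 874.26 + 336.77 + 651.86 = 11945.39
Landed cost (A) = invoice 10485.42 + 11945.39 + duty 2879.51 = 25310.32
Supplier B (FCA):
CIF value = FCA price + origin terminal + freight + insurance = 10113.98 + 618.17 + 9790.54 + 291.96 = 20814.65
Import duty = 20814.65 × 14% = 2914.05
Buyer bears (B): 618.17 + 9790.54 + 291.96 + 874.26 + 336.77 + 651.86 = 12563.56
Landed cost (B) = invoice 10113.98 + 12563.56 + duty 2914.05 = 25591.59
Difference = |25310.32 − 25591.59| = 281.27

Supplier A is cheaper by CAD 281.27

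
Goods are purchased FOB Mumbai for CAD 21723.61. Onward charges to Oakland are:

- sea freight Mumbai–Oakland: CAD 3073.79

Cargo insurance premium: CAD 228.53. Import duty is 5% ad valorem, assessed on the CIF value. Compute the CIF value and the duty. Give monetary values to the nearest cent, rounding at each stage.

CIF = FOB price + freight + insurance
CIF = 21723.61 + 3073.79 + 228.53 = 25025.93
Import duty = 25025.93 × 5% = 1251.30

CIF value: CAD 25025.93; import duty: CAD 1251.30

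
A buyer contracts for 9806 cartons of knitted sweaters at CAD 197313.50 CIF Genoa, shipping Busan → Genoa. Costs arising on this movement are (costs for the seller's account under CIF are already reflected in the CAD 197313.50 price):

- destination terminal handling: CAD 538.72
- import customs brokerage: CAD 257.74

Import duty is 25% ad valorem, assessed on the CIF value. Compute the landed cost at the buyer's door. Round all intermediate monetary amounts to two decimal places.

Total landed cost: CAD 247438.34

CIF: the seller pays costs through ocean freight and marine insurance to the destination port.
The CIF price already equals the CIF value: 197313.50
Import duty = 197313.50 × 25% = 49328.38
Buyer bears: destination terminal 538.72 + brokerage 257.74 + duty 49328.38 = 50124.84
Landed cost = invoice 197313.50 + 50124.84 = 247438.34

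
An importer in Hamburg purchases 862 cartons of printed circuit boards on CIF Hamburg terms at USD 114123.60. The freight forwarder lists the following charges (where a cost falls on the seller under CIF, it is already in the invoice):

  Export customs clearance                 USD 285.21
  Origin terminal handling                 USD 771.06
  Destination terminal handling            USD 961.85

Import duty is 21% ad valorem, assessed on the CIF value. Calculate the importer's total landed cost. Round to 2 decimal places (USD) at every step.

Total landed cost: USD 139051.41

CIF: the seller pays costs through ocean freight and marine insurance to the destination port.
Already in the invoice (seller's account under CIF): export clearance, origin terminal — exclude.
The CIF price already equals the CIF value: 114123.60
Import duty = 114123.60 × 21% = 23965.96
Buyer bears: destination terminal 961.85 + duty 23965.96 = 24927.81
Landed cost = invoice 114123.60 + 24927.81 = 139051.41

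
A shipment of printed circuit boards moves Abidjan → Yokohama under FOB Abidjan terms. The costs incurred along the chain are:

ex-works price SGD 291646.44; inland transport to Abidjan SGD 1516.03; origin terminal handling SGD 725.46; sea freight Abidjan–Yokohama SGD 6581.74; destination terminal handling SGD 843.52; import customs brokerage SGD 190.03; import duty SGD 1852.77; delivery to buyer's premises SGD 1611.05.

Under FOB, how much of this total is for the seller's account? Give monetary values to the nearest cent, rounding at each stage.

FOB: the seller bears costs until goods are on board at the origin port; the buyer bears freight, insurance and all costs thereafter.
Seller's account: goods 291646.44 + inland to port 1516.03 + origin terminal 725.46 = 293887.93
Buyer's account: freight 6581.74 + destination terminal 843.52 + brokerage 190.03 + duty 1852.77 + delivery 1611.05 = 11079.11

Seller's account: SGD 293887.93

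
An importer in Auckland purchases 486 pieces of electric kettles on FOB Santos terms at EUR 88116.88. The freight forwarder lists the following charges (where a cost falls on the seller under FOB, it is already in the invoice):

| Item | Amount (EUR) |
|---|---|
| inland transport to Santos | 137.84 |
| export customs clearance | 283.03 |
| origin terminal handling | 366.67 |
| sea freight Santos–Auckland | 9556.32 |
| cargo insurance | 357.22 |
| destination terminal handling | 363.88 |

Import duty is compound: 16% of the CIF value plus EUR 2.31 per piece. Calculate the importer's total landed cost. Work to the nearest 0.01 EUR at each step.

FOB: the seller bears costs until goods are on board at the origin port; the buyer bears freight, insurance and all costs thereafter.
Already in the invoice (seller's account under FOB): inland to port, export clearance, origin terminal — exclude.
CIF value = FOB price + freight + insurance = 88116.88 + 9556.32 + 357.22 = 98030.42
Ad valorem component: 98030.42 × 16% = 15684.87
Specific component: 486 × 2.31 = 1122.66
Import duty = 15684.87 + 1122.66 = 16807.53
Buyer bears: freight 9556.32 + insurance 357.22 + destination terminal 363.88 + duty 16807.53 = 27084.95
Landed cost = invoice 88116.88 + 27084.95 = 115201.83

Total landed cost: EUR 115201.83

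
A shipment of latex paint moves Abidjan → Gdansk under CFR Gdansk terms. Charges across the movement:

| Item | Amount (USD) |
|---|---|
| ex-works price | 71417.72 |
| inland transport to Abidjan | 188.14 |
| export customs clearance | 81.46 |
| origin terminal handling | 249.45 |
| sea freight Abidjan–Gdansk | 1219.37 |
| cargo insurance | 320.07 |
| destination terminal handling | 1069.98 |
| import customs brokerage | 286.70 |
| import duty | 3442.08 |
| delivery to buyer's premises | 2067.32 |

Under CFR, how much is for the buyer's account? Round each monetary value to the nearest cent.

Buyer's account: USD 7186.15

CFR: the seller pays costs through ocean freight to the destination port, but not insurance.
Seller's account: goods 71417.72 + inland to port 188.14 + export clearance 81.46 + origin terminal 249.45 + freight 1219.37 = 73156.14
Buyer's account: insurance 320.07 + destination terminal 1069.98 + brokerage 286.70 + duty 3442.08 + delivery 2067.32 = 7186.15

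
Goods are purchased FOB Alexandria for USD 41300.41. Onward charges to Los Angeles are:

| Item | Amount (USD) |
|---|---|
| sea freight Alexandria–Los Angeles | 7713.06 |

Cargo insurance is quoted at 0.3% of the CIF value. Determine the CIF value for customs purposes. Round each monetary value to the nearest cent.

CIF value: USD 49160.95

Let C be the CIF value. C = FOB price + freight + 0.3% × C
C − 0.3% × C = 41300.41 + 7713.06
0.997 × C = 49013.47
C = 49013.47 / 0.997 = 49160.95
Insurance premium = 0.3% × 49160.95 = 147.48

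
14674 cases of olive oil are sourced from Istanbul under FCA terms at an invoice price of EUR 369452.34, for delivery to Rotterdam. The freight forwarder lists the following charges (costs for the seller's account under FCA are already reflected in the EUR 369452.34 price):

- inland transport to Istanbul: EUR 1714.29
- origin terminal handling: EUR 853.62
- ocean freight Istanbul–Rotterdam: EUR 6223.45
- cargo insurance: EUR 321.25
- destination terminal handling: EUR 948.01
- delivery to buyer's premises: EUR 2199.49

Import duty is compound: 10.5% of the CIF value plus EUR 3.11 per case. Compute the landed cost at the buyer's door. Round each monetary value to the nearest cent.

Total landed cost: EUR 465203.62

FCA: the seller delivers export-cleared goods to the carrier; the buyer bears costs from that point.
Already in the invoice (seller's account under FCA): inland to port — exclude.
CIF value = FCA price + origin terminal + freight + insurance = 369452.34 + 853.62 + 6223.45 + 321.25 = 376850.66
Ad valorem component: 376850.66 × 10.5% = 39569.32
Specific component: 14674 × 3.11 = 45636.14
Import duty = 39569.32 + 45636.14 = 85205.46
Buyer bears: origin terminal 853.62 + freight 6223.45 + insurance 321.25 + destination terminal 948.01 + delivery 2199.49 + duty 85205.46 = 95751.28
Landed cost = invoice 369452.34 + 95751.28 = 465203.62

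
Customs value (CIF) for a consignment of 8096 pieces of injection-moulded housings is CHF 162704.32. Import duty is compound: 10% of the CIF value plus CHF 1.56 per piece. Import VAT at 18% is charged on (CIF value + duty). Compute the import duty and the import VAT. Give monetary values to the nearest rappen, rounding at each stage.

Import duty: CHF 28900.19; import VAT: CHF 34488.81

Ad valorem component: 162704.32 × 10% = 16270.43
Specific component: 8096 × 1.56 = 12629.76
Import duty = 16270.43 + 12629.76 = 28900.19
VAT base = CIF + duty = 162704.32 + 28900.19 = 191604.51
Import VAT = 191604.51 × 18% = 34488.81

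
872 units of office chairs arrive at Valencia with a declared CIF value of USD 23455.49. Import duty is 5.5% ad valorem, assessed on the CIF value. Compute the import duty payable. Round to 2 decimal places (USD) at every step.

Import duty = 23455.49 × 5.5% = 1290.05

Import duty: USD 1290.05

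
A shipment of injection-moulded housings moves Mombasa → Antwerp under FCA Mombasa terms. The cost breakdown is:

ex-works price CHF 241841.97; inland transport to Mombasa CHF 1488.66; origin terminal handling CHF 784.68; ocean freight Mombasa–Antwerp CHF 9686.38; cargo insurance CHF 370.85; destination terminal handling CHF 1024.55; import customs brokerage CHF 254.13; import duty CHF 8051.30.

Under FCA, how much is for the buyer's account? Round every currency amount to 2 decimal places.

FCA: the seller delivers export-cleared goods to the carrier; the buyer bears costs from that point.
Seller's account: goods 241841.97 + inland to port 1488.66 = 243330.63
Buyer's account: origin terminal 784.68 + freight 9686.38 + insurance 370.85 + destination terminal 1024.55 + brokerage 254.13 + duty 8051.30 = 20171.89

Buyer's account: CHF 20171.89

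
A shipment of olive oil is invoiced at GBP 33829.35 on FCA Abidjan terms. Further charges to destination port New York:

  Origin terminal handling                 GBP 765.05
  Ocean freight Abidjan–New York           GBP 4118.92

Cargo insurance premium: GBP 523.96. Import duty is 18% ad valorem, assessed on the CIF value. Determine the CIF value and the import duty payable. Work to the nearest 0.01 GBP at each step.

CIF value: GBP 39237.28; import duty: GBP 7062.71

CIF = FCA price + pre-shipment costs + freight + insurance
CIF = 33829.35 + 765.05 + 4118.92 + 523.96 = 39237.28
Import duty = 39237.28 × 18% = 7062.71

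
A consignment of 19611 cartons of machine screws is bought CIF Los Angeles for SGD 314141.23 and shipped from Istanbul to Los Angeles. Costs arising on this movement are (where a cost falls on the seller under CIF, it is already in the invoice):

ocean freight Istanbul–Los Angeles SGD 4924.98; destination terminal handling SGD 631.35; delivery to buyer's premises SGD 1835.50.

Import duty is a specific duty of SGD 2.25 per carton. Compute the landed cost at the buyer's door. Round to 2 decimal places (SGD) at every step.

CIF: the seller pays costs through ocean freight and marine insurance to the destination port.
Already in the invoice (seller's account under CIF): freight — exclude.
The CIF price already equals the CIF value: 314141.23
Import duty = 19611 × 2.25 = 44124.75
Buyer bears: destination terminal 631.35 + delivery 1835.50 + duty 44124.75 = 46591.60
Landed cost = invoice 314141.23 + 46591.60 = 360732.83

Total landed cost: SGD 360732.83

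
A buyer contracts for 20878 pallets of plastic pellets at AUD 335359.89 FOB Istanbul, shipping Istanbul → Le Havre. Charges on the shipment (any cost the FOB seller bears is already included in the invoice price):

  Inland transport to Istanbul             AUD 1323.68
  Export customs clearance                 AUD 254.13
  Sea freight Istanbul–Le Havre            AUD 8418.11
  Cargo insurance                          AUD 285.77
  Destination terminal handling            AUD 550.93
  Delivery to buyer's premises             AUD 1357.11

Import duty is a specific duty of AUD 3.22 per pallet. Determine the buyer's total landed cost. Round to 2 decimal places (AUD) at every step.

FOB: the seller bears costs until goods are on board at the origin port; the buyer bears freight, insurance and all costs thereafter.
Already in the invoice (seller's account under FOB): inland to port, export clearance — exclude.
CIF value = FOB price + freight + insurance = 335359.89 + 8418.11 + 285.77 = 344063.77
Import duty = 20878 × 3.22 = 67227.16
Buyer bears: freight 8418.11 + insurance 285.77 + destination terminal 550.93 + delivery 1357.11 + duty 67227.16 = 77839.08
Landed cost = invoice 335359.89 + 77839.08 = 413198.97

Total landed cost: AUD 413198.97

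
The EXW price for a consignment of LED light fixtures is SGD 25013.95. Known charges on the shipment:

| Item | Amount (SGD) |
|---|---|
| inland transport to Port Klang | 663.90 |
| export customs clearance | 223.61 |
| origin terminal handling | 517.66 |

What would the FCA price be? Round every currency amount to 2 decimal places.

Not relevant to the conversion: origin terminal — on the buyer under both terms; not part of either seller's price.
From EXW to FCA, the seller additionally bears: inland to port, export clearance.
FCA price = 25013.95 + 663.90 + 223.61 = 25901.46

FCA price: SGD 25901.46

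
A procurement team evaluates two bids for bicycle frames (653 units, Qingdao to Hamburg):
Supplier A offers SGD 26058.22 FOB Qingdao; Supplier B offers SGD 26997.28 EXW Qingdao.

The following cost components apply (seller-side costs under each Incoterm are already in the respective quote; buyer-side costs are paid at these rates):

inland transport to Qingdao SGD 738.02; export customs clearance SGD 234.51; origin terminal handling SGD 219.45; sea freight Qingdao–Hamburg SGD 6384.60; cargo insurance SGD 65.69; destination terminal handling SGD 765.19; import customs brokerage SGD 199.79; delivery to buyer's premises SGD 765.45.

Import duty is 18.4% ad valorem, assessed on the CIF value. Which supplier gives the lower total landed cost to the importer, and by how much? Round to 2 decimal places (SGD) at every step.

Supplier A (FOB):
CIF value = FOB price + freight + insurance = 26058.22 + 6384.60 + 65.69 = 32508.51
Import duty = 32508.51 × 18.4% = 5981.57
Buyer bears (A): 6384.60 + 65.69 + 765.19 + 199.79 + 765.45 = 8180.72
Landed cost (A) = invoice 26058.22 + 8180.72 + duty 5981.57 = 40220.51
Supplier B (EXW):
CIF value = EXW price + inland to port + export clearance + origin terminal + freight + insurance = 26997.28 + 738.02 + 234.51 + 219.45 + 6384.60 + 65.69 = 34639.55
Import duty = 34639.55 × 18.4% = 6373.68
Buyer bears (B): 738.02 + 234.51 + 219.45 + 6384.60 + 65.69 + 765.19 + 199.79 + 765.45 = 9372.70
Landed cost (B) = invoice 26997.28 + 9372.70 + duty 6373.68 = 42743.66
Difference = |40220.51 − 42743.66| = 2523.15

Supplier A is cheaper by SGD 2523.15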